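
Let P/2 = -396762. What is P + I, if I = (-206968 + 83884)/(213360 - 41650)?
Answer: -68128064562/85855 ≈ -7.9353e+5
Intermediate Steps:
I = -61542/85855 (I = -123084/171710 = -123084*1/171710 = -61542/85855 ≈ -0.71681)
P = -793524 (P = 2*(-396762) = -793524)
P + I = -793524 - 61542/85855 = -68128064562/85855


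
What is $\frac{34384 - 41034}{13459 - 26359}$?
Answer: $\frac{133}{258} \approx 0.5155$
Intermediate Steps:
$\frac{34384 - 41034}{13459 - 26359} = - \frac{6650}{-12900} = \left(-6650\right) \left(- \frac{1}{12900}\right) = \frac{133}{258}$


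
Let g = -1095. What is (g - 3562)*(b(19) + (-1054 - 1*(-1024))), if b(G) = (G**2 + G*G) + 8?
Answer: -3259900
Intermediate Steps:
b(G) = 8 + 2*G**2 (b(G) = (G**2 + G**2) + 8 = 2*G**2 + 8 = 8 + 2*G**2)
(g - 3562)*(b(19) + (-1054 - 1*(-1024))) = (-1095 - 3562)*((8 + 2*19**2) + (-1054 - 1*(-1024))) = -4657*((8 + 2*361) + (-1054 + 1024)) = -4657*((8 + 722) - 30) = -4657*(730 - 30) = -4657*700 = -3259900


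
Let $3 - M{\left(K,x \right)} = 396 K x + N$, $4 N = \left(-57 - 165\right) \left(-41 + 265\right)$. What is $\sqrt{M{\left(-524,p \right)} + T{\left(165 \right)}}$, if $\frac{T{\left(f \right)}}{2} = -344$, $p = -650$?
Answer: $i \sqrt{134865853} \approx 11613.0 i$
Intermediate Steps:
$T{\left(f \right)} = -688$ ($T{\left(f \right)} = 2 \left(-344\right) = -688$)
$N = -12432$ ($N = \frac{\left(-57 - 165\right) \left(-41 + 265\right)}{4} = \frac{\left(-222\right) 224}{4} = \frac{1}{4} \left(-49728\right) = -12432$)
$M{\left(K,x \right)} = 12435 - 396 K x$ ($M{\left(K,x \right)} = 3 - \left(396 K x - 12432\right) = 3 - \left(-12432 + 396 K x\right) = 12435 - 396 K x$)
$\sqrt{M{\left(-524,p \right)} + T{\left(165 \right)}} = \sqrt{\left(12435 - \left(-207504\right) \left(-650\right)\right) - 688} = \sqrt{\left(12435 - 134877600\right) - 688} = \sqrt{-134865165 - 688} = \sqrt{-134865853} = i \sqrt{134865853}$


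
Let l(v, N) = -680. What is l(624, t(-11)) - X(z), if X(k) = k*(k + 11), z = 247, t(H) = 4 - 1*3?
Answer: -64406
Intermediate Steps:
t(H) = 1 (t(H) = 4 - 3 = 1)
X(k) = k*(11 + k)
l(624, t(-11)) - X(z) = -680 - 247*(11 + 247) = -680 - 247*258 = -680 - 1*63726 = -680 - 63726 = -64406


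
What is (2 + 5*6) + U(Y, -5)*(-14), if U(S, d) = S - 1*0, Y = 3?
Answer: -10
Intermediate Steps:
U(S, d) = S (U(S, d) = S + 0 = S)
(2 + 5*6) + U(Y, -5)*(-14) = (2 + 5*6) + 3*(-14) = (2 + 30) - 42 = 32 - 42 = -10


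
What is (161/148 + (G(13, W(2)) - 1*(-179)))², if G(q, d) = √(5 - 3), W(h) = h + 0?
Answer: 710426217/21904 + 26653*√2/74 ≈ 32943.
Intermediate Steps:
W(h) = h
G(q, d) = √2
(161/148 + (G(13, W(2)) - 1*(-179)))² = (161/148 + (√2 - 1*(-179)))² = (161*(1/148) + (√2 + 179))² = (161/148 + (179 + √2))² = (26653/148 + √2)²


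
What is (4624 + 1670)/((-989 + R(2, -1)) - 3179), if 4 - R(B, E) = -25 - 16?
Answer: -6294/4123 ≈ -1.5266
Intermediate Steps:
R(B, E) = 45 (R(B, E) = 4 - (-25 - 16) = 4 - 1*(-41) = 4 + 41 = 45)
(4624 + 1670)/((-989 + R(2, -1)) - 3179) = (4624 + 1670)/((-989 + 45) - 3179) = 6294/(-944 - 3179) = 6294/(-4123) = 6294*(-1/4123) = -6294/4123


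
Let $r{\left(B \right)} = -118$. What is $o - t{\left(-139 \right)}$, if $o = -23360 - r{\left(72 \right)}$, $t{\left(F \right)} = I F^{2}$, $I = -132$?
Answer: $2527130$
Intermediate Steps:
$t{\left(F \right)} = - 132 F^{2}$
$o = -23242$ ($o = -23360 - -118 = -23360 + 118 = -23242$)
$o - t{\left(-139 \right)} = -23242 - - 132 \left(-139\right)^{2} = -23242 - \left(-132\right) 19321 = -23242 - -2550372 = -23242 + 2550372 = 2527130$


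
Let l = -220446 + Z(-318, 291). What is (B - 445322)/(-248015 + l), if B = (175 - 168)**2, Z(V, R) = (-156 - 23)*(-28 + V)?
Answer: 445273/406527 ≈ 1.0953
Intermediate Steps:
Z(V, R) = 5012 - 179*V (Z(V, R) = -179*(-28 + V) = 5012 - 179*V)
B = 49 (B = 7**2 = 49)
l = -158512 (l = -220446 + (5012 - 179*(-318)) = -220446 + (5012 + 56922) = -220446 + 61934 = -158512)
(B - 445322)/(-248015 + l) = (49 - 445322)/(-248015 - 158512) = -445273/(-406527) = -445273*(-1/406527) = 445273/406527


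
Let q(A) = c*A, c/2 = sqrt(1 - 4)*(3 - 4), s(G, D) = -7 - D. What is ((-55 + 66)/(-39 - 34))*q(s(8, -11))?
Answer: 88*I*sqrt(3)/73 ≈ 2.088*I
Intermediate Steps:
c = -2*I*sqrt(3) (c = 2*(sqrt(1 - 4)*(3 - 4)) = 2*(sqrt(-3)*(-1)) = 2*((I*sqrt(3))*(-1)) = 2*(-I*sqrt(3)) = -2*I*sqrt(3) ≈ -3.4641*I)
q(A) = -2*I*A*sqrt(3) (q(A) = (-2*I*sqrt(3))*A = -2*I*A*sqrt(3))
((-55 + 66)/(-39 - 34))*q(s(8, -11)) = ((-55 + 66)/(-39 - 34))*(-2*I*(-7 - 1*(-11))*sqrt(3)) = (11/(-73))*(-2*I*(-7 + 11)*sqrt(3)) = (11*(-1/73))*(-2*I*4*sqrt(3)) = -(-88)*I*sqrt(3)/73 = 88*I*sqrt(3)/73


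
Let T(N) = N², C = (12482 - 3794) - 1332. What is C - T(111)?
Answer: -4965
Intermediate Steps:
C = 7356 (C = 8688 - 1332 = 7356)
C - T(111) = 7356 - 1*111² = 7356 - 1*12321 = 7356 - 12321 = -4965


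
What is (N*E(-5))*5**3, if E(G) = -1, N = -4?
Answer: 500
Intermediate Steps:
(N*E(-5))*5**3 = -4*(-1)*5**3 = 4*125 = 500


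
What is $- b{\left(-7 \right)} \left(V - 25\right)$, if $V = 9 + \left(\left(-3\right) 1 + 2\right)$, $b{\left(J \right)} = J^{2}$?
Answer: $833$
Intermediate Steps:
$V = 8$ ($V = 9 + \left(-3 + 2\right) = 9 - 1 = 8$)
$- b{\left(-7 \right)} \left(V - 25\right) = - \left(-7\right)^{2} \left(8 - 25\right) = - 49 \left(-17\right) = \left(-1\right) \left(-833\right) = 833$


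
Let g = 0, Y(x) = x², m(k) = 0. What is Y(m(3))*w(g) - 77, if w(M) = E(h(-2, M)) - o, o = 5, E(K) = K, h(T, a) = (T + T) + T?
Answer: -77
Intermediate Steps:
h(T, a) = 3*T (h(T, a) = 2*T + T = 3*T)
w(M) = -11 (w(M) = 3*(-2) - 1*5 = -6 - 5 = -11)
Y(m(3))*w(g) - 77 = 0²*(-11) - 77 = 0*(-11) - 77 = 0 - 77 = -77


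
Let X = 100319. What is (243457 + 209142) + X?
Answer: 552918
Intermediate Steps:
(243457 + 209142) + X = (243457 + 209142) + 100319 = 452599 + 100319 = 552918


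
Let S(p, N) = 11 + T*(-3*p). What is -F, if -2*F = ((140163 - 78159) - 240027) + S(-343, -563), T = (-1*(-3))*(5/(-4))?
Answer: -727483/8 ≈ -90935.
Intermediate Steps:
T = -15/4 (T = 3*(5*(-¼)) = 3*(-5/4) = -15/4 ≈ -3.7500)
S(p, N) = 11 + 45*p/4 (S(p, N) = 11 - (-45)*p/4 = 11 + 45*p/4)
F = 727483/8 (F = -(((140163 - 78159) - 240027) + (11 + (45/4)*(-343)))/2 = -((62004 - 240027) + (11 - 15435/4))/2 = -(-178023 - 15391/4)/2 = -½*(-727483/4) = 727483/8 ≈ 90935.)
-F = -1*727483/8 = -727483/8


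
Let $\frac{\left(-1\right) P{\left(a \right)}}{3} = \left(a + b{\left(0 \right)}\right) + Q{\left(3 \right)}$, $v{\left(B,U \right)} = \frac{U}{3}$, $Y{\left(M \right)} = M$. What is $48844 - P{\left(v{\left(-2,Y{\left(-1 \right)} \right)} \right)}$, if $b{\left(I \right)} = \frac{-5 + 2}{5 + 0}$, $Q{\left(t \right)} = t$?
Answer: $\frac{244251}{5} \approx 48850.0$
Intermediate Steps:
$b{\left(I \right)} = - \frac{3}{5}$
$v{\left(B,U \right)} = \frac{U}{3}$ ($v{\left(B,U \right)} = U \frac{1}{3} = \frac{U}{3}$)
$P{\left(a \right)} = - \frac{36}{5} - 3 a$ ($P{\left(a \right)} = - 3 \left(\left(a - \frac{3}{5}\right) + 3\right) = - 3 \left(\left(- \frac{3}{5} + a\right) + 3\right) = - 3 \left(\frac{12}{5} + a\right) = - \frac{36}{5} - 3 a$)
$48844 - P{\left(v{\left(-2,Y{\left(-1 \right)} \right)} \right)} = 48844 - \left(- \frac{36}{5} - 3 \cdot \frac{1}{3} \left(-1\right)\right) = 48844 - \left(- \frac{36}{5} - -1\right) = 48844 - \left(- \frac{36}{5} + 1\right) = 48844 - - \frac{31}{5} = 48844 + \frac{31}{5} = \frac{244251}{5}$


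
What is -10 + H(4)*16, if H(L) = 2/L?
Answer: -2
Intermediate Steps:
-10 + H(4)*16 = -10 + (2/4)*16 = -10 + (2*(¼))*16 = -10 + (½)*16 = -10 + 8 = -2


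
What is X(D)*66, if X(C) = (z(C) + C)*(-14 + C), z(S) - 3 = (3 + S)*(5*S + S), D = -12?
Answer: -1096524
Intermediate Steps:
z(S) = 3 + 6*S*(3 + S) (z(S) = 3 + (3 + S)*(5*S + S) = 3 + (3 + S)*(6*S) = 3 + 6*S*(3 + S))
X(C) = (-14 + C)*(3 + 6*C**2 + 19*C) (X(C) = ((3 + 6*C**2 + 18*C) + C)*(-14 + C) = (3 + 6*C**2 + 19*C)*(-14 + C) = (-14 + C)*(3 + 6*C**2 + 19*C))
X(D)*66 = (-42 - 263*(-12) - 65*(-12)**2 + 6*(-12)**3)*66 = (-42 + 3156 - 65*144 + 6*(-1728))*66 = (-42 + 3156 - 9360 - 10368)*66 = -16614*66 = -1096524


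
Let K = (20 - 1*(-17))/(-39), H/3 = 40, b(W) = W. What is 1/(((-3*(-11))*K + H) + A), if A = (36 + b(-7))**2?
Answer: 13/12086 ≈ 0.0010756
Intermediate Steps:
H = 120 (H = 3*40 = 120)
A = 841 (A = (36 - 7)**2 = 29**2 = 841)
K = -37/39 (K = (20 + 17)*(-1/39) = 37*(-1/39) = -37/39 ≈ -0.94872)
1/(((-3*(-11))*K + H) + A) = 1/((-3*(-11)*(-37/39) + 120) + 841) = 1/((33*(-37/39) + 120) + 841) = 1/((-407/13 + 120) + 841) = 1/(1153/13 + 841) = 1/(12086/13) = 13/12086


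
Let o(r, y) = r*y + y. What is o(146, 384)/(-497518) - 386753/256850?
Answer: -14779660561/9127678450 ≈ -1.6192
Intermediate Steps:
o(r, y) = y + r*y
o(146, 384)/(-497518) - 386753/256850 = (384*(1 + 146))/(-497518) - 386753/256850 = (384*147)*(-1/497518) - 386753*1/256850 = 56448*(-1/497518) - 386753/256850 = -4032/35537 - 386753/256850 = -14779660561/9127678450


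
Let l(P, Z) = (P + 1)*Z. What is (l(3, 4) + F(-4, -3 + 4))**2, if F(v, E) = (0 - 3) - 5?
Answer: 64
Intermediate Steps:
l(P, Z) = Z*(1 + P) (l(P, Z) = (1 + P)*Z = Z*(1 + P))
F(v, E) = -8 (F(v, E) = -3 - 5 = -8)
(l(3, 4) + F(-4, -3 + 4))**2 = (4*(1 + 3) - 8)**2 = (4*4 - 8)**2 = (16 - 8)**2 = 8**2 = 64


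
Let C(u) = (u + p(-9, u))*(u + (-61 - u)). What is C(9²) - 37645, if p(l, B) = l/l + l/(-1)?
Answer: -43196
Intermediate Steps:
p(l, B) = 1 - l (p(l, B) = 1 + l*(-1) = 1 - l)
C(u) = -610 - 61*u (C(u) = (u + (1 - 1*(-9)))*(u + (-61 - u)) = (u + (1 + 9))*(-61) = (u + 10)*(-61) = (10 + u)*(-61) = -610 - 61*u)
C(9²) - 37645 = (-610 - 61*9²) - 37645 = (-610 - 61*81) - 37645 = (-610 - 4941) - 37645 = -5551 - 37645 = -43196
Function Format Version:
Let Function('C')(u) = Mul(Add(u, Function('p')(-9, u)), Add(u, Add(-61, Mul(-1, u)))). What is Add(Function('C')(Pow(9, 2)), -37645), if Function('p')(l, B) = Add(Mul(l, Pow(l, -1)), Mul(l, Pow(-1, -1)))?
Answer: -43196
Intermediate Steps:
Function('p')(l, B) = Add(1, Mul(-1, l)) (Function('p')(l, B) = Add(1, Mul(l, -1)) = Add(1, Mul(-1, l)))
Function('C')(u) = Add(-610, Mul(-61, u)) (Function('C')(u) = Mul(Add(u, Add(1, Mul(-1, -9))), Add(u, Add(-61, Mul(-1, u)))) = Mul(Add(u, Add(1, 9)), -61) = Mul(Add(u, 10), -61) = Mul(Add(10, u), -61) = Add(-610, Mul(-61, u)))
Add(Function('C')(Pow(9, 2)), -37645) = Add(Add(-610, Mul(-61, Pow(9, 2))), -37645) = Add(Add(-610, Mul(-61, 81)), -37645) = Add(Add(-610, -4941), -37645) = Add(-5551, -37645) = -43196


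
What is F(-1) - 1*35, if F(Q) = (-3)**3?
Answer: -62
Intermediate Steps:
F(Q) = -27
F(-1) - 1*35 = -27 - 1*35 = -27 - 35 = -62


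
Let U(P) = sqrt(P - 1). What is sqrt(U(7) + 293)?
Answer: sqrt(293 + sqrt(6)) ≈ 17.189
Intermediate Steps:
U(P) = sqrt(-1 + P)
sqrt(U(7) + 293) = sqrt(sqrt(-1 + 7) + 293) = sqrt(sqrt(6) + 293) = sqrt(293 + sqrt(6))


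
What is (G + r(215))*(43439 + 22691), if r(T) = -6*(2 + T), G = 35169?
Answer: 2239624710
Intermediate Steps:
r(T) = -12 - 6*T
(G + r(215))*(43439 + 22691) = (35169 + (-12 - 6*215))*(43439 + 22691) = (35169 + (-12 - 1290))*66130 = (35169 - 1302)*66130 = 33867*66130 = 2239624710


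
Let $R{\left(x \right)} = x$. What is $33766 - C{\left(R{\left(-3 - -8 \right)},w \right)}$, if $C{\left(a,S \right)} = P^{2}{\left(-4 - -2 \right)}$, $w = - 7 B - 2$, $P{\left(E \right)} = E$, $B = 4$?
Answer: $33762$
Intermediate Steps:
$w = -30$ ($w = \left(-7\right) 4 - 2 = -28 - 2 = -30$)
$C{\left(a,S \right)} = 4$ ($C{\left(a,S \right)} = \left(-4 - -2\right)^{2} = \left(-4 + 2\right)^{2} = \left(-2\right)^{2} = 4$)
$33766 - C{\left(R{\left(-3 - -8 \right)},w \right)} = 33766 - 4 = 33762$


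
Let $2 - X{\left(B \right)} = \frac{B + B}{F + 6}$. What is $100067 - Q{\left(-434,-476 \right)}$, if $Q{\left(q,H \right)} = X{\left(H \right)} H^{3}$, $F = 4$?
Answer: $\frac{52415685871}{5} \approx 1.0483 \cdot 10^{10}$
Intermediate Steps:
$X{\left(B \right)} = 2 - \frac{B}{5}$ ($X{\left(B \right)} = 2 - \frac{B + B}{4 + 6} = 2 - \frac{2 B}{10} = 2 - 2 B \frac{1}{10} = 2 - \frac{B}{5}$)
$Q{\left(q,H \right)} = H^{3} \left(2 - \frac{H}{5}\right)$ ($Q{\left(q,H \right)} = \left(2 - \frac{H}{5}\right) H^{3} = H^{3} \left(2 - \frac{H}{5}\right)$)
$100067 - Q{\left(-434,-476 \right)} = 100067 - \frac{\left(-476\right)^{3} \left(10 - -476\right)}{5} = 100067 - \frac{1}{5} \left(-107850176\right) \left(10 + 476\right) = 100067 - \frac{1}{5} \left(-107850176\right) 486 = 100067 - - \frac{52415185536}{5} = 100067 + \frac{52415185536}{5} = \frac{52415685871}{5}$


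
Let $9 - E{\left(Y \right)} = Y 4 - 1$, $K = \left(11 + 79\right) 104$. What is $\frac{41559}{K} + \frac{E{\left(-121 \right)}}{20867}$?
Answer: $\frac{290611831}{65105040} \approx 4.4637$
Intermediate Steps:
$K = 9360$ ($K = 90 \cdot 104 = 9360$)
$E{\left(Y \right)} = 10 - 4 Y$ ($E{\left(Y \right)} = 9 - \left(Y 4 - 1\right) = 9 - \left(4 Y - 1\right) = 9 - \left(-1 + 4 Y\right) = 10 - 4 Y$)
$\frac{41559}{K} + \frac{E{\left(-121 \right)}}{20867} = \frac{41559}{9360} + \frac{10 - -484}{20867} = 41559 \cdot \frac{1}{9360} + \left(10 + 484\right) \frac{1}{20867} = \frac{13853}{3120} + 494 \cdot \frac{1}{20867} = \frac{13853}{3120} + \frac{494}{20867} = \frac{290611831}{65105040}$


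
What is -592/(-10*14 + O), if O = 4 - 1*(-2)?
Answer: 296/67 ≈ 4.4179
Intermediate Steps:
O = 6 (O = 4 + 2 = 6)
-592/(-10*14 + O) = -592/(-10*14 + 6) = -592/(-140 + 6) = -592/(-134) = -592*(-1/134) = 296/67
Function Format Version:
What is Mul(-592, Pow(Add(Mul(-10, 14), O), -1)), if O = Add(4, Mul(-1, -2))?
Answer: Rational(296, 67) ≈ 4.4179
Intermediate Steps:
O = 6 (O = Add(4, 2) = 6)
Mul(-592, Pow(Add(Mul(-10, 14), O), -1)) = Mul(-592, Pow(Add(Mul(-10, 14), 6), -1)) = Mul(-592, Pow(Add(-140, 6), -1)) = Mul(-592, Pow(-134, -1)) = Mul(-592, Rational(-1, 134)) = Rational(296, 67)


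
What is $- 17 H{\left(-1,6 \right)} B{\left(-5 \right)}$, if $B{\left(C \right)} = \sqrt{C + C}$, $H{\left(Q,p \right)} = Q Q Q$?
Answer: $17 i \sqrt{10} \approx 53.759 i$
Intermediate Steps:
$H{\left(Q,p \right)} = Q^{3}$ ($H{\left(Q,p \right)} = Q^{2} Q = Q^{3}$)
$B{\left(C \right)} = \sqrt{2} \sqrt{C}$ ($B{\left(C \right)} = \sqrt{2 C} = \sqrt{2} \sqrt{C}$)
$- 17 H{\left(-1,6 \right)} B{\left(-5 \right)} = - 17 \left(-1\right)^{3} \sqrt{2} \sqrt{-5} = \left(-17\right) \left(-1\right) \sqrt{2} i \sqrt{5} = 17 i \sqrt{10}$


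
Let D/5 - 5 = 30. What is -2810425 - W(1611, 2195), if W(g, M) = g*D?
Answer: -3092350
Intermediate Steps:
D = 175 (D = 25 + 5*30 = 25 + 150 = 175)
W(g, M) = 175*g (W(g, M) = g*175 = 175*g)
-2810425 - W(1611, 2195) = -2810425 - 175*1611 = -2810425 - 1*281925 = -2810425 - 281925 = -3092350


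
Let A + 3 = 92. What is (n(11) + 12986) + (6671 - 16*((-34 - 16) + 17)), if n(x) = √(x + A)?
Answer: 20195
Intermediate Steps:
A = 89 (A = -3 + 92 = 89)
n(x) = √(89 + x) (n(x) = √(x + 89) = √(89 + x))
(n(11) + 12986) + (6671 - 16*((-34 - 16) + 17)) = (√(89 + 11) + 12986) + (6671 - 16*((-34 - 16) + 17)) = (√100 + 12986) + (6671 - 16*(-50 + 17)) = (10 + 12986) + (6671 - 16*(-33)) = 12996 + (6671 + 528) = 12996 + 7199 = 20195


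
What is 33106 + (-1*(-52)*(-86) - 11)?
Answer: 28623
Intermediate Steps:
33106 + (-1*(-52)*(-86) - 11) = 33106 + (52*(-86) - 11) = 33106 + (-4472 - 11) = 33106 - 4483 = 28623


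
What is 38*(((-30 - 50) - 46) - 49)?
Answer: -6650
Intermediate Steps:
38*(((-30 - 50) - 46) - 49) = 38*((-80 - 46) - 49) = 38*(-126 - 49) = 38*(-175) = -6650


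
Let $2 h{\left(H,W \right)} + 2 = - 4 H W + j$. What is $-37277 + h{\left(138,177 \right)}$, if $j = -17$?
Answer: $- \frac{172277}{2} \approx -86139.0$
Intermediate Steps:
$h{\left(H,W \right)} = - \frac{19}{2} - 2 H W$ ($h{\left(H,W \right)} = -1 + \frac{- 4 H W - 17}{2} = -1 + \frac{-17 - 4 H W}{2} = -1 - \left(\frac{17}{2} + 2 H W\right) = - \frac{19}{2} - 2 H W$)
$-37277 + h{\left(138,177 \right)} = -37277 - \left(\frac{19}{2} + 276 \cdot 177\right) = -37277 - \frac{97723}{2} = - \frac{172277}{2}$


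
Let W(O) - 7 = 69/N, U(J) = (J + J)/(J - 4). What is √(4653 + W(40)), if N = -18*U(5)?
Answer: √4193655/30 ≈ 68.261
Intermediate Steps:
U(J) = 2*J/(-4 + J) (U(J) = (2*J)/(-4 + J) = 2*J/(-4 + J))
N = -180 (N = -36*5/(-4 + 5) = -36*5/1 = -36*5 = -18*10 = -180)
W(O) = 397/60 (W(O) = 7 + 69/(-180) = 7 + 69*(-1/180) = 7 - 23/60 = 397/60)
√(4653 + W(40)) = √(4653 + 397/60) = √(279577/60) = √4193655/30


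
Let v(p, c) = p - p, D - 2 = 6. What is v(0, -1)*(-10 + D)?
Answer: 0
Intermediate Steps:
D = 8 (D = 2 + 6 = 8)
v(p, c) = 0
v(0, -1)*(-10 + D) = 0*(-10 + 8) = 0*(-2) = 0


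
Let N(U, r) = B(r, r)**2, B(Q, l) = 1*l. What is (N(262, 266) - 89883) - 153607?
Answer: -172734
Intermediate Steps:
B(Q, l) = l
N(U, r) = r**2
(N(262, 266) - 89883) - 153607 = (266**2 - 89883) - 153607 = (70756 - 89883) - 153607 = -19127 - 153607 = -172734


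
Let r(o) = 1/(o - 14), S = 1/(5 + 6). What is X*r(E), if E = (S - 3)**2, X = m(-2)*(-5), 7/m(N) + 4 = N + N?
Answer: -847/1072 ≈ -0.79011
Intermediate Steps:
m(N) = 7/(-4 + 2*N) (m(N) = 7/(-4 + (N + N)) = 7/(-4 + 2*N))
S = 1/11 ≈ 0.090909
X = 35/8 (X = (7/(2*(-2 - 2)))*(-5) = ((7/2)/(-4))*(-5) = ((7/2)*(-1/4))*(-5) = -7/8*(-5) = 35/8 ≈ 4.3750)
E = 1024/121 (E = (1/11 - 3)**2 = (-32/11)**2 = 1024/121 ≈ 8.4628)
r(o) = 1/(-14 + o)
X*r(E) = 35/(8*(-14 + 1024/121)) = 35/(8*(-670/121)) = (35/8)*(-121/670) = -847/1072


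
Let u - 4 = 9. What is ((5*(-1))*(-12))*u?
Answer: 780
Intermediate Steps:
u = 13 (u = 4 + 9 = 13)
((5*(-1))*(-12))*u = ((5*(-1))*(-12))*13 = -5*(-12)*13 = 60*13 = 780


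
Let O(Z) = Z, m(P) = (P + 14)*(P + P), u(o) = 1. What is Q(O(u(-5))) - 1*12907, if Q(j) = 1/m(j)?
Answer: -387209/30 ≈ -12907.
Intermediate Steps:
m(P) = 2*P*(14 + P) (m(P) = (14 + P)*(2*P) = 2*P*(14 + P))
Q(j) = 1/(2*j*(14 + j))
Q(O(u(-5))) - 1*12907 = (½)/(1*(14 + 1)) - 1*12907 = (½)*1/15 - 12907 = (½)*1*(1/15) - 12907 = 1/30 - 12907 = -387209/30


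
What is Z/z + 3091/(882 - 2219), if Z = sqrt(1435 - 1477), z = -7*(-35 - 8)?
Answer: -3091/1337 + I*sqrt(42)/301 ≈ -2.3119 + 0.021531*I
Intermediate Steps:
z = 301 (z = -7*(-43) = 301)
Z = I*sqrt(42) (Z = sqrt(-42) = I*sqrt(42) ≈ 6.4807*I)
Z/z + 3091/(882 - 2219) = (I*sqrt(42))/301 + 3091/(882 - 2219) = (I*sqrt(42))*(1/301) + 3091/(-1337) = I*sqrt(42)/301 + 3091*(-1/1337) = I*sqrt(42)/301 - 3091/1337 = -3091/1337 + I*sqrt(42)/301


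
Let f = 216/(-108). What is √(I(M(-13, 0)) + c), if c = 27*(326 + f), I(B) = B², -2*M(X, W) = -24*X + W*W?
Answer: 6*√919 ≈ 181.89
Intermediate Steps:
f = -2 (f = 216*(-1/108) = -2)
M(X, W) = 12*X - W²/2 (M(X, W) = -(-24*X + W*W)/2 = -(-24*X + W²)/2 = -(W² - 24*X)/2 = 12*X - W²/2)
c = 8748 (c = 27*(326 - 2) = 27*324 = 8748)
√(I(M(-13, 0)) + c) = √((12*(-13) - ½*0²)² + 8748) = √((-156 - ½*0)² + 8748) = √((-156 + 0)² + 8748) = √((-156)² + 8748) = √(24336 + 8748) = √33084 = 6*√919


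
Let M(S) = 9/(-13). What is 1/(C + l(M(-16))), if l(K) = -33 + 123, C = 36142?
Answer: 1/36232 ≈ 2.7600e-5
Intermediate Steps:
M(S) = -9/13 (M(S) = 9*(-1/13) = -9/13)
l(K) = 90
1/(C + l(M(-16))) = 1/(36142 + 90) = 1/36232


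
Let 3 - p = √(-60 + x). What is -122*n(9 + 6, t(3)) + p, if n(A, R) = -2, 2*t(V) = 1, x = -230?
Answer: 247 - I*√290 ≈ 247.0 - 17.029*I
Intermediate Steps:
t(V) = ½ (t(V) = (½)*1 = ½)
p = 3 - I*√290 (p = 3 - √(-60 - 230) = 3 - √(-290) = 3 - I*√290 ≈ 3.0 - 17.029*I)
-122*n(9 + 6, t(3)) + p = -122*(-2) + (3 - I*√290) = 244 + (3 - I*√290) = 247 - I*√290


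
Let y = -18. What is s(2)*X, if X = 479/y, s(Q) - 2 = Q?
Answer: -958/9 ≈ -106.44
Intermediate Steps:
s(Q) = 2 + Q
X = -479/18 (X = 479/(-18) = 479*(-1/18) = -479/18 ≈ -26.611)
s(2)*X = (2 + 2)*(-479/18) = 4*(-479/18) = -958/9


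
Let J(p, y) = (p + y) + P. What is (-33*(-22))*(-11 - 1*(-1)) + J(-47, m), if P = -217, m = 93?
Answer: -7431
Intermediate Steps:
J(p, y) = -217 + p + y (J(p, y) = (p + y) - 217 = -217 + p + y)
(-33*(-22))*(-11 - 1*(-1)) + J(-47, m) = (-33*(-22))*(-11 - 1*(-1)) + (-217 - 47 + 93) = 726*(-11 + 1) - 171 = 726*(-10) - 171 = -7260 - 171 = -7431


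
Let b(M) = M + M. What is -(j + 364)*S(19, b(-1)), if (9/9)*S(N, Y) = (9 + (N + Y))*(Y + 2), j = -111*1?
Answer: 0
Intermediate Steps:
j = -111
b(M) = 2*M
S(N, Y) = (2 + Y)*(9 + N + Y) (S(N, Y) = (9 + (N + Y))*(Y + 2) = (9 + N + Y)*(2 + Y) = (2 + Y)*(9 + N + Y))
-(j + 364)*S(19, b(-1)) = -(-111 + 364)*(18 + (2*(-1))**2 + 2*19 + 11*(2*(-1)) + 19*(2*(-1))) = -253*(18 + (-2)**2 + 38 + 11*(-2) + 19*(-2)) = -253*(18 + 4 + 38 - 22 - 38) = -253*0 = -1*0 = 0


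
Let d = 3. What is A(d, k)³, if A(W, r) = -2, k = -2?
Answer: -8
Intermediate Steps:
A(d, k)³ = (-2)³ = -8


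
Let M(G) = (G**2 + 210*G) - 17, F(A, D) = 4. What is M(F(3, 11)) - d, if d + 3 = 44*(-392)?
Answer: 18090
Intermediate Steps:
M(G) = -17 + G**2 + 210*G
d = -17251 (d = -3 + 44*(-392) = -3 - 17248 = -17251)
M(F(3, 11)) - d = (-17 + 4**2 + 210*4) - 1*(-17251) = (-17 + 16 + 840) + 17251 = 839 + 17251 = 18090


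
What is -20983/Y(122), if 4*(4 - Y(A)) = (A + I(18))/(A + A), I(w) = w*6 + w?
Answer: -2559926/457 ≈ -5601.6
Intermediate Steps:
I(w) = 7*w (I(w) = 6*w + w = 7*w)
Y(A) = 4 - (126 + A)/(8*A) (Y(A) = 4 - (A + 7*18)/(4*(A + A)) = 4 - (A + 126)/(4*(2*A)) = 4 - (126 + A)*1/(2*A)/4 = 4 - (126 + A)/(8*A))
-20983/Y(122) = -20983*976/(-126 + 31*122) = -20983*976/(-126 + 3782) = -20983/((1/8)*(1/122)*3656) = -20983/457/122 = -20983*122/457 = -2559926/457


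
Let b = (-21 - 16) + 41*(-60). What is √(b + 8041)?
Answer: 6*√154 ≈ 74.458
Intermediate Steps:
b = -2497 (b = -37 - 2460 = -2497)
√(b + 8041) = √(-2497 + 8041) = √5544 = 6*√154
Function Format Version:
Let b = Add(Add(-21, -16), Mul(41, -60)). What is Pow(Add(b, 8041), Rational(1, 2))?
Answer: Mul(6, Pow(154, Rational(1, 2))) ≈ 74.458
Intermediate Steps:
b = -2497 (b = Add(-37, -2460) = -2497)
Pow(Add(b, 8041), Rational(1, 2)) = Pow(Add(-2497, 8041), Rational(1, 2)) = Pow(5544, Rational(1, 2)) = Mul(6, Pow(154, Rational(1, 2)))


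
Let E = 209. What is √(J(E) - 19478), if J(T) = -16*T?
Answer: I*√22822 ≈ 151.07*I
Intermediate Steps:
√(J(E) - 19478) = √(-16*209 - 19478) = √(-3344 - 19478) = √(-22822) = I*√22822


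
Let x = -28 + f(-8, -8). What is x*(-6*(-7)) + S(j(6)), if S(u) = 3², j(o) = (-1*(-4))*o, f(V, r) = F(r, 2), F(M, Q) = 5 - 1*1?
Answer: -999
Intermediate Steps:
F(M, Q) = 4 (F(M, Q) = 5 - 1 = 4)
f(V, r) = 4
x = -24 (x = -28 + 4 = -24)
j(o) = 4*o
S(u) = 9
x*(-6*(-7)) + S(j(6)) = -(-144)*(-7) + 9 = -24*42 + 9 = -1008 + 9 = -999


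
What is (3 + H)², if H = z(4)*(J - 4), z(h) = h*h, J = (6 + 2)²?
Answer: 927369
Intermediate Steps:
J = 64 (J = 8² = 64)
z(h) = h²
H = 960 (H = 4²*(64 - 4) = 16*60 = 960)
(3 + H)² = (3 + 960)² = 963² = 927369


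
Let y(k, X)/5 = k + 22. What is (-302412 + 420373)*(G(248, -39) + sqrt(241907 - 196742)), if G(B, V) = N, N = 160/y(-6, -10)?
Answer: 235922 + 117961*sqrt(45165) ≈ 2.5305e+7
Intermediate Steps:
y(k, X) = 110 + 5*k (y(k, X) = 5*(k + 22) = 5*(22 + k) = 110 + 5*k)
N = 2 (N = 160/(110 + 5*(-6)) = 160/(110 - 30) = 160/80 = 160*(1/80) = 2)
G(B, V) = 2
(-302412 + 420373)*(G(248, -39) + sqrt(241907 - 196742)) = (-302412 + 420373)*(2 + sqrt(241907 - 196742)) = 117961*(2 + sqrt(45165)) = 235922 + 117961*sqrt(45165)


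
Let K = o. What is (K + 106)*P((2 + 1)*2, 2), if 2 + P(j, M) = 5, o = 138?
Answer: 732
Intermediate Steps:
P(j, M) = 3 (P(j, M) = -2 + 5 = 3)
K = 138
(K + 106)*P((2 + 1)*2, 2) = (138 + 106)*3 = 244*3 = 732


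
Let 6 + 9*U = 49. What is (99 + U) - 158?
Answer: -488/9 ≈ -54.222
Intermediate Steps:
U = 43/9 (U = -2/3 + (1/9)*49 = -2/3 + 49/9 = 43/9 ≈ 4.7778)
(99 + U) - 158 = (99 + 43/9) - 158 = 934/9 - 158 = -488/9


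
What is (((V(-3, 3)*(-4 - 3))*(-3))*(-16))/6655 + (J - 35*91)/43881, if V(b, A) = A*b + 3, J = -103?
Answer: 22194152/97342685 ≈ 0.22800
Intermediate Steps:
V(b, A) = 3 + A*b
(((V(-3, 3)*(-4 - 3))*(-3))*(-16))/6655 + (J - 35*91)/43881 = ((((3 + 3*(-3))*(-4 - 3))*(-3))*(-16))/6655 + (-103 - 35*91)/43881 = ((((3 - 9)*(-7))*(-3))*(-16))*(1/6655) + (-103 - 3185)*(1/43881) = ((-6*(-7)*(-3))*(-16))*(1/6655) - 3288*1/43881 = ((42*(-3))*(-16))*(1/6655) - 1096/14627 = -126*(-16)*(1/6655) - 1096/14627 = 2016*(1/6655) - 1096/14627 = 2016/6655 - 1096/14627 = 22194152/97342685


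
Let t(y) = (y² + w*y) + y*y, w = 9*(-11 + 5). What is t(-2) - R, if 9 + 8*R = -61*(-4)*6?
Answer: -527/8 ≈ -65.875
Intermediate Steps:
w = -54 (w = 9*(-6) = -54)
t(y) = -54*y + 2*y² (t(y) = (y² - 54*y) + y*y = (y² - 54*y) + y² = -54*y + 2*y²)
R = 1455/8 (R = -9/8 + (-61*(-4)*6)/8 = -9/8 + (244*6)/8 = -9/8 + (⅛)*1464 = -9/8 + 183 = 1455/8 ≈ 181.88)
t(-2) - R = 2*(-2)*(-27 - 2) - 1*1455/8 = 2*(-2)*(-29) - 1455/8 = 116 - 1455/8 = -527/8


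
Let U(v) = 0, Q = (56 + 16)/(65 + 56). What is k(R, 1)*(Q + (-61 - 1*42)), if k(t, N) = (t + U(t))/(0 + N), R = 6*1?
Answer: -74346/121 ≈ -614.43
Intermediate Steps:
Q = 72/121 ≈ 0.59504
R = 6
k(t, N) = t/N (k(t, N) = (t + 0)/(0 + N) = t/N)
k(R, 1)*(Q + (-61 - 1*42)) = (6/1)*(72/121 + (-61 - 1*42)) = (6*1)*(72/121 + (-61 - 42)) = 6*(72/121 - 103) = 6*(-12391/121) = -74346/121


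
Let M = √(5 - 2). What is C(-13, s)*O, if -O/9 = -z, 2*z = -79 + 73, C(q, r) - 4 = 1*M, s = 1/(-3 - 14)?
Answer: -108 - 27*√3 ≈ -154.77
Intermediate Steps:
s = -1/17 (s = 1/(-17) = -1/17 ≈ -0.058824)
M = √3 ≈ 1.7320
C(q, r) = 4 + √3 (C(q, r) = 4 + 1*√3 = 4 + √3)
z = -3 (z = (-79 + 73)/2 = (½)*(-6) = -3)
O = -27 (O = -(-9)*(-3) = -9*3 = -27)
C(-13, s)*O = (4 + √3)*(-27) = -108 - 27*√3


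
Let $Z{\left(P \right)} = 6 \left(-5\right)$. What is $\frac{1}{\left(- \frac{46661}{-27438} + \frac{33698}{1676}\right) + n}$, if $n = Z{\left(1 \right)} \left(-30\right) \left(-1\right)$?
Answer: $- \frac{5748261}{5048083705} \approx -0.0011387$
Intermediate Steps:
$Z{\left(P \right)} = -30$
$n = -900$ ($n = \left(-30\right) \left(-30\right) \left(-1\right) = 900 \left(-1\right) = -900$)
$\frac{1}{\left(- \frac{46661}{-27438} + \frac{33698}{1676}\right) + n} = \frac{1}{\left(- \frac{46661}{-27438} + \frac{33698}{1676}\right) - 900} = \frac{1}{\left(\left(-46661\right) \left(- \frac{1}{27438}\right) + 33698 \cdot \frac{1}{1676}\right) - 900} = \frac{1}{\left(\frac{46661}{27438} + \frac{16849}{838}\right) - 900} = \frac{1}{\frac{125351195}{5748261} - 900} = \frac{1}{- \frac{5048083705}{5748261}} = - \frac{5748261}{5048083705}$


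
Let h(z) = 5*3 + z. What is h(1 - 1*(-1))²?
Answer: 289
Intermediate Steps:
h(z) = 15 + z
h(1 - 1*(-1))² = (15 + (1 - 1*(-1)))² = (15 + (1 + 1))² = (15 + 2)² = 17² = 289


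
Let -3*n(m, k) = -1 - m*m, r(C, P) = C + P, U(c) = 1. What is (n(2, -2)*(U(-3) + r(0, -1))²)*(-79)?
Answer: 0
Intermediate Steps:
n(m, k) = ⅓ + m²/3 (n(m, k) = -(-1 - m*m)/3 = -(-1 - m²)/3 = ⅓ + m²/3)
(n(2, -2)*(U(-3) + r(0, -1))²)*(-79) = ((⅓ + (⅓)*2²)*(1 + (0 - 1))²)*(-79) = ((⅓ + (⅓)*4)*(1 - 1)²)*(-79) = ((⅓ + 4/3)*0²)*(-79) = ((5/3)*0)*(-79) = 0*(-79) = 0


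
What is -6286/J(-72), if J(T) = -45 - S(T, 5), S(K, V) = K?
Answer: -6286/27 ≈ -232.81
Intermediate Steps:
J(T) = -45 - T
-6286/J(-72) = -6286/(-45 - 1*(-72)) = -6286/(-45 + 72) = -6286/27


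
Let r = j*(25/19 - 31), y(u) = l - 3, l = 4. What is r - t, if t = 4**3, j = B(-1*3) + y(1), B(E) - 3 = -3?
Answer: -1780/19 ≈ -93.684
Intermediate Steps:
B(E) = 0 (B(E) = 3 - 3 = 0)
y(u) = 1 (y(u) = 4 - 3 = 1)
j = 1 (j = 0 + 1 = 1)
t = 64
r = -564/19 (r = 1*(25/19 - 31) = 1*(-564/19) = -564/19 ≈ -29.684)
r - t = -564/19 - 1*64 = -564/19 - 64 = -1780/19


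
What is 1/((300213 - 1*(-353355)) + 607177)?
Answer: 1/1260745 ≈ 7.9318e-7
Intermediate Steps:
1/((300213 - 1*(-353355)) + 607177) = 1/((300213 + 353355) + 607177) = 1/(653568 + 607177) = 1/1260745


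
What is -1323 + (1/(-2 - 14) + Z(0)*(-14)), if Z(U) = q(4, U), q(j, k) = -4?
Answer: -20273/16 ≈ -1267.1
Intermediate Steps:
Z(U) = -4
-1323 + (1/(-2 - 14) + Z(0)*(-14)) = -1323 + (1/(-2 - 14) - 4*(-14)) = -1323 + (1/(-16) + 56) = -1323 + (-1/16 + 56) = -1323 + 895/16 = -20273/16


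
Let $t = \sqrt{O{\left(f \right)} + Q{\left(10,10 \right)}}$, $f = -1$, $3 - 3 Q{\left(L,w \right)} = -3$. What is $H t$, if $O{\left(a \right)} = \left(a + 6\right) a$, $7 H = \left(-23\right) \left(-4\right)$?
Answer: $\frac{92 i \sqrt{3}}{7} \approx 22.764 i$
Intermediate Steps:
$Q{\left(L,w \right)} = 2$ ($Q{\left(L,w \right)} = 1 - -1 = 1 + 1 = 2$)
$H = \frac{92}{7}$ ($H = \frac{\left(-23\right) \left(-4\right)}{7} = \frac{1}{7} \cdot 92 = \frac{92}{7} \approx 13.143$)
$O{\left(a \right)} = a \left(6 + a\right)$ ($O{\left(a \right)} = \left(6 + a\right) a = a \left(6 + a\right)$)
$t = i \sqrt{3}$ ($t = \sqrt{- (6 - 1) + 2} = \sqrt{\left(-1\right) 5 + 2} = \sqrt{-5 + 2} = \sqrt{-3} = i \sqrt{3} \approx 1.732 i$)
$H t = \frac{92 i \sqrt{3}}{7}$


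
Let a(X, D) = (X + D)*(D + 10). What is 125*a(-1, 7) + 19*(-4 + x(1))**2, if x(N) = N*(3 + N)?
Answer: 12750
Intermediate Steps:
a(X, D) = (10 + D)*(D + X) (a(X, D) = (D + X)*(10 + D) = (10 + D)*(D + X))
125*a(-1, 7) + 19*(-4 + x(1))**2 = 125*(7**2 + 10*7 + 10*(-1) + 7*(-1)) + 19*(-4 + 1*(3 + 1))**2 = 125*(49 + 70 - 10 - 7) + 19*(-4 + 1*4)**2 = 125*102 + 19*(-4 + 4)**2 = 12750 + 19*0**2 = 12750 + 19*0 = 12750 + 0 = 12750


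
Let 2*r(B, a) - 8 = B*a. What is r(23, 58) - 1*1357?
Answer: -686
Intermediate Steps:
r(B, a) = 4 + B*a/2 (r(B, a) = 4 + (B*a)/2 = 4 + B*a/2)
r(23, 58) - 1*1357 = (4 + (½)*23*58) - 1*1357 = (4 + 667) - 1357 = 671 - 1357 = -686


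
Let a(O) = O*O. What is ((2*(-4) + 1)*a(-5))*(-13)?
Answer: 2275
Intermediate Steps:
a(O) = O**2
((2*(-4) + 1)*a(-5))*(-13) = ((2*(-4) + 1)*(-5)**2)*(-13) = ((-8 + 1)*25)*(-13) = -7*25*(-13) = -175*(-13) = 2275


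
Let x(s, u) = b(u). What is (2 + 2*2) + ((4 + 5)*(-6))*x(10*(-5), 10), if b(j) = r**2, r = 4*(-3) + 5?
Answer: -2640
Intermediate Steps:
r = -7 (r = -12 + 5 = -7)
b(j) = 49 (b(j) = (-7)**2 = 49)
x(s, u) = 49
(2 + 2*2) + ((4 + 5)*(-6))*x(10*(-5), 10) = (2 + 2*2) + ((4 + 5)*(-6))*49 = (2 + 4) + (9*(-6))*49 = 6 - 54*49 = 6 - 2646 = -2640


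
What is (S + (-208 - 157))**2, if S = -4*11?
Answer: 167281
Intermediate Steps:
S = -44
(S + (-208 - 157))**2 = (-44 + (-208 - 157))**2 = (-44 - 365)**2 = (-409)**2 = 167281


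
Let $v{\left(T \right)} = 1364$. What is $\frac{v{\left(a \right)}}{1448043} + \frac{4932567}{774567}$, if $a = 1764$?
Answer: $\frac{793736180641}{124622924709} \approx 6.3691$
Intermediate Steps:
$\frac{v{\left(a \right)}}{1448043} + \frac{4932567}{774567} = \frac{1364}{1448043} + \frac{4932567}{774567} = 1364 \cdot \frac{1}{1448043} + 4932567 \cdot \frac{1}{774567} = \frac{1364}{1448043} + \frac{548063}{86063} = \frac{793736180641}{124622924709}$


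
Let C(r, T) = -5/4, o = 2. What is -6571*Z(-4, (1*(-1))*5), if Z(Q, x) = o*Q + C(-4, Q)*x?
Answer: 45997/4 ≈ 11499.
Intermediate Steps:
C(r, T) = -5/4 (C(r, T) = -5*1/4 = -5/4)
Z(Q, x) = 2*Q - 5*x/4
-6571*Z(-4, (1*(-1))*5) = -6571*(2*(-4) - 5*1*(-1)*5/4) = -6571*(-8 - (-5)*5/4) = -6571*(-8 - 5/4*(-5)) = -6571*(-8 + 25/4) = -6571*(-7/4) = 45997/4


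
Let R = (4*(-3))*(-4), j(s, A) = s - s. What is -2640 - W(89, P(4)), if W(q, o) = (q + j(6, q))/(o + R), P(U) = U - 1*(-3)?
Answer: -145289/55 ≈ -2641.6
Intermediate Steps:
j(s, A) = 0
R = 48 (R = -12*(-4) = 48)
P(U) = 3 + U (P(U) = U + 3 = 3 + U)
W(q, o) = q/(48 + o) (W(q, o) = (q + 0)/(o + 48) = q/(48 + o))
-2640 - W(89, P(4)) = -2640 - 89/(48 + (3 + 4)) = -2640 - 89/(48 + 7) = -2640 - 89/55 = -145289/55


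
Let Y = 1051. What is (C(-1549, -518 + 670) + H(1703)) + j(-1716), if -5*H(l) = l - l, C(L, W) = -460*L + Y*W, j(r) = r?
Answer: 870576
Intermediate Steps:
C(L, W) = -460*L + 1051*W
H(l) = 0 (H(l) = -(l - l)/5 = -1/5*0 = 0)
(C(-1549, -518 + 670) + H(1703)) + j(-1716) = ((-460*(-1549) + 1051*(-518 + 670)) + 0) - 1716 = ((712540 + 1051*152) + 0) - 1716 = ((712540 + 159752) + 0) - 1716 = (872292 + 0) - 1716 = 872292 - 1716 = 870576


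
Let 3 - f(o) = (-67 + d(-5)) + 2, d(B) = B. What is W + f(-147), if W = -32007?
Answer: -31934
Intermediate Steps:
f(o) = 73 (f(o) = 3 - ((-67 - 5) + 2) = 3 - (-72 + 2) = 3 - 1*(-70) = 3 + 70 = 73)
W + f(-147) = -32007 + 73 = -31934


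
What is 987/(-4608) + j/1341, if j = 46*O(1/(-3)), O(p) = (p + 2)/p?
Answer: -264823/686592 ≈ -0.38571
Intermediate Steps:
O(p) = (2 + p)/p
j = -230 (j = 46*((2 + 1/(-3))/(1/(-3))) = 46*((2 - ⅓)/(-⅓)) = 46*(-3*5/3) = 46*(-5) = -230)
987/(-4608) + j/1341 = 987/(-4608) - 230/1341 = 987*(-1/4608) - 230*1/1341 = -329/1536 - 230/1341 = -264823/686592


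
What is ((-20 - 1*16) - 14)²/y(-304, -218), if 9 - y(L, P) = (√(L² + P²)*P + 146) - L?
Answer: 1102500/6650314079 + 1090000*√34985/6650314079 ≈ 0.030822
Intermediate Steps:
y(L, P) = -137 + L - P*√(L² + P²) (y(L, P) = 9 - ((√(L² + P²)*P + 146) - L) = 9 - ((P*√(L² + P²) + 146) - L) = 9 - ((146 + P*√(L² + P²)) - L) = 9 - (146 - L + P*√(L² + P²)) = 9 + (-146 + L - P*√(L² + P²)) = -137 + L - P*√(L² + P²))
((-20 - 1*16) - 14)²/y(-304, -218) = ((-20 - 1*16) - 14)²/(-137 - 304 - 1*(-218)*√((-304)² + (-218)²)) = ((-20 - 16) - 14)²/(-137 - 304 - 1*(-218)*√(92416 + 47524)) = (-36 - 14)²/(-137 - 304 - 1*(-218)*√139940) = (-50)²/(-137 - 304 - 1*(-218)*2*√34985) = 2500/(-137 - 304 + 436*√34985) = 2500/(-441 + 436*√34985)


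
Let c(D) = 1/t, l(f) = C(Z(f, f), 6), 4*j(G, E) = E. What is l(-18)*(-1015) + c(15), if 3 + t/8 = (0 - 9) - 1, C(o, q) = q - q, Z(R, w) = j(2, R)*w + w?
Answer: -1/104 ≈ -0.0096154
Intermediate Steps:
j(G, E) = E/4
Z(R, w) = w + R*w/4 (Z(R, w) = (R/4)*w + w = R*w/4 + w = w + R*w/4)
C(o, q) = 0
l(f) = 0
t = -104 (t = -24 + 8*((0 - 9) - 1) = -24 + 8*(-9 - 1) = -24 + 8*(-10) = -24 - 80 = -104)
c(D) = -1/104 (c(D) = 1/(-104) = -1/104)
l(-18)*(-1015) + c(15) = 0*(-1015) - 1/104 = 0 - 1/104 = -1/104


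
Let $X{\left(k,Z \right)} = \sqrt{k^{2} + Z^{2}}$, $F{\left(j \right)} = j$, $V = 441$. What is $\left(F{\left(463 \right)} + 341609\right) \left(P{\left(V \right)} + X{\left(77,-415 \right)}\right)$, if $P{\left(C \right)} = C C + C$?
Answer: $66677358384 + 342072 \sqrt{178154} \approx 6.6822 \cdot 10^{10}$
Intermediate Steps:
$X{\left(k,Z \right)} = \sqrt{Z^{2} + k^{2}}$
$P{\left(C \right)} = C + C^{2}$ ($P{\left(C \right)} = C^{2} + C = C + C^{2}$)
$\left(F{\left(463 \right)} + 341609\right) \left(P{\left(V \right)} + X{\left(77,-415 \right)}\right) = \left(463 + 341609\right) \left(441 \left(1 + 441\right) + \sqrt{\left(-415\right)^{2} + 77^{2}}\right) = 342072 \left(441 \cdot 442 + \sqrt{172225 + 5929}\right) = 342072 \left(194922 + \sqrt{178154}\right) = 66677358384 + 342072 \sqrt{178154}$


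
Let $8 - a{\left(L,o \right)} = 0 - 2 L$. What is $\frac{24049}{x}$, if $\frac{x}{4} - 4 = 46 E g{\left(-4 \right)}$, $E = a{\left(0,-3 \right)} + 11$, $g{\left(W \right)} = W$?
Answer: $- \frac{24049}{13968} \approx -1.7217$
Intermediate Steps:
$a{\left(L,o \right)} = 8 + 2 L$ ($a{\left(L,o \right)} = 8 - \left(0 - 2 L\right) = 8 - - 2 L = 8 + 2 L$)
$E = 19$ ($E = \left(8 + 2 \cdot 0\right) + 11 = \left(8 + 0\right) + 11 = 8 + 11 = 19$)
$x = -13968$ ($x = 16 + 4 \cdot 46 \cdot 19 \left(-4\right) = 16 + 4 \cdot 874 \left(-4\right) = 16 + 4 \left(-3496\right) = 16 - 13984 = -13968$)
$\frac{24049}{x} = \frac{24049}{-13968} = 24049 \left(- \frac{1}{13968}\right) = - \frac{24049}{13968}$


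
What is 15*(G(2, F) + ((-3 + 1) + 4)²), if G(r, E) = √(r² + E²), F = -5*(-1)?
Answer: 60 + 15*√29 ≈ 140.78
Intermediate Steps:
F = 5
G(r, E) = √(E² + r²)
15*(G(2, F) + ((-3 + 1) + 4)²) = 15*(√(5² + 2²) + ((-3 + 1) + 4)²) = 15*(√(25 + 4) + (-2 + 4)²) = 15*(√29 + 2²) = 15*(√29 + 4) = 15*(4 + √29) = 60 + 15*√29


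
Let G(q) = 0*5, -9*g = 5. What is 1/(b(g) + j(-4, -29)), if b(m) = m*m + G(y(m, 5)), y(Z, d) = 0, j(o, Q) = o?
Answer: -81/299 ≈ -0.27090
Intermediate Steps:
g = -5/9 (g = -⅑*5 = -5/9 ≈ -0.55556)
G(q) = 0
b(m) = m² (b(m) = m*m + 0 = m² + 0 = m²)
1/(b(g) + j(-4, -29)) = 1/((-5/9)² - 4) = 1/(25/81 - 4) = 1/(-299/81) = -81/299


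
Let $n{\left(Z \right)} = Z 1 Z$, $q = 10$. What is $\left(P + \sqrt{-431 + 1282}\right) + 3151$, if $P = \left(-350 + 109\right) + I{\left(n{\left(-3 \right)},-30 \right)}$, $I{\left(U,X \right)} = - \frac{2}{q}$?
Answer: $\frac{14549}{5} + \sqrt{851} \approx 2939.0$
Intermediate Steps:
$n{\left(Z \right)} = Z^{2}$ ($n{\left(Z \right)} = Z Z = Z^{2}$)
$I{\left(U,X \right)} = - \frac{1}{5}$ ($I{\left(U,X \right)} = - \frac{2}{10} = \left(-2\right) \frac{1}{10} = - \frac{1}{5}$)
$P = - \frac{1206}{5}$ ($P = \left(-350 + 109\right) - \frac{1}{5} = -241 - \frac{1}{5} = - \frac{1206}{5} \approx -241.2$)
$\left(P + \sqrt{-431 + 1282}\right) + 3151 = \left(- \frac{1206}{5} + \sqrt{-431 + 1282}\right) + 3151 = \left(- \frac{1206}{5} + \sqrt{851}\right) + 3151 = \frac{14549}{5} + \sqrt{851}$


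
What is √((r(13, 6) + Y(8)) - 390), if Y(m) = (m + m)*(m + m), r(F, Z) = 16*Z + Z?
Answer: 4*I*√2 ≈ 5.6569*I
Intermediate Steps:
r(F, Z) = 17*Z
Y(m) = 4*m² (Y(m) = (2*m)*(2*m) = 4*m²)
√((r(13, 6) + Y(8)) - 390) = √((17*6 + 4*8²) - 390) = √((102 + 4*64) - 390) = √((102 + 256) - 390) = √(358 - 390) = √(-32) = 4*I*√2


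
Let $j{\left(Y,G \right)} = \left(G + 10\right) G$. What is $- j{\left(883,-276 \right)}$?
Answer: $-73416$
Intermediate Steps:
$j{\left(Y,G \right)} = G \left(10 + G\right)$ ($j{\left(Y,G \right)} = \left(10 + G\right) G = G \left(10 + G\right)$)
$- j{\left(883,-276 \right)} = - \left(-276\right) \left(10 - 276\right) = - \left(-276\right) \left(-266\right) = \left(-1\right) 73416 = -73416$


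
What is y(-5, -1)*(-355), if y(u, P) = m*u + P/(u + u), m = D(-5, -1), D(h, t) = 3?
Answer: 10579/2 ≈ 5289.5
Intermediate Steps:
m = 3
y(u, P) = 3*u + P/(2*u) (y(u, P) = 3*u + P/(u + u) = 3*u + P/((2*u)) = 3*u + (1/(2*u))*P = 3*u + P/(2*u))
y(-5, -1)*(-355) = (3*(-5) + (1/2)*(-1)/(-5))*(-355) = (-15 + (1/2)*(-1)*(-1/5))*(-355) = (-15 + 1/10)*(-355) = -149/10*(-355) = 10579/2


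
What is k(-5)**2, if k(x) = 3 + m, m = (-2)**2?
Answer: 49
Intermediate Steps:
m = 4
k(x) = 7 (k(x) = 3 + 4 = 7)
k(-5)**2 = 7**2 = 49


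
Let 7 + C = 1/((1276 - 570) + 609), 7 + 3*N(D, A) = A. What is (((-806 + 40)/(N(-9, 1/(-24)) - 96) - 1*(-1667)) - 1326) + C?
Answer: 3182577971/9311515 ≈ 341.79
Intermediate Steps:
N(D, A) = -7/3 + A/3
C = -9204/1315 (C = -7 + 1/((1276 - 570) + 609) = -7 + 1/(706 + 609) = -7 + 1/1315 = -9204/1315 ≈ -6.9992)
(((-806 + 40)/(N(-9, 1/(-24)) - 96) - 1*(-1667)) - 1326) + C = (((-806 + 40)/((-7/3 + (1/3)/(-24)) - 96) - 1*(-1667)) - 1326) - 9204/1315 = ((-766/((-7/3 + (1/3)*(-1/24)) - 96) + 1667) - 1326) - 9204/1315 = ((-766/((-7/3 - 1/72) - 96) + 1667) - 1326) - 9204/1315 = ((-766/(-169/72 - 96) + 1667) - 1326) - 9204/1315 = ((-766/(-7081/72) + 1667) - 1326) - 9204/1315 = ((-766*(-72/7081) + 1667) - 1326) - 9204/1315 = ((55152/7081 + 1667) - 1326) - 9204/1315 = (11859179/7081 - 1326) - 9204/1315 = 2469773/7081 - 9204/1315 = 3182577971/9311515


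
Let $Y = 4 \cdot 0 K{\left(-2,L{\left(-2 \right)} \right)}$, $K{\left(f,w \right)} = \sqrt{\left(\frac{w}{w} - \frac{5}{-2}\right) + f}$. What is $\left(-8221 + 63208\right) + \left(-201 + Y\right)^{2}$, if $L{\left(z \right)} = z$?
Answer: $95388$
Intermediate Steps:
$K{\left(f,w \right)} = \sqrt{\frac{7}{2} + f}$ ($K{\left(f,w \right)} = \sqrt{\left(1 - - \frac{5}{2}\right) + f} = \sqrt{\left(1 + \frac{5}{2}\right) + f} = \sqrt{\frac{7}{2} + f}$)
$Y = 0$ ($Y = 4 \cdot 0 \frac{\sqrt{14 + 4 \left(-2\right)}}{2} = 0 \frac{\sqrt{14 - 8}}{2} = 0 \frac{\sqrt{6}}{2} = 0$)
$\left(-8221 + 63208\right) + \left(-201 + Y\right)^{2} = \left(-8221 + 63208\right) + \left(-201 + 0\right)^{2} = 54987 + \left(-201\right)^{2} = 54987 + 40401 = 95388$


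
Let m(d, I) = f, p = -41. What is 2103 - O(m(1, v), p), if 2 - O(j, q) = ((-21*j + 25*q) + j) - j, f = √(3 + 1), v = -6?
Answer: 1034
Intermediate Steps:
f = 2 (f = √4 = 2)
m(d, I) = 2
O(j, q) = 2 - 25*q + 21*j (O(j, q) = 2 - (((-21*j + 25*q) + j) - j) = 2 - ((-20*j + 25*q) - j) = 2 - (-21*j + 25*q) = 2 + (-25*q + 21*j) = 2 - 25*q + 21*j)
2103 - O(m(1, v), p) = 2103 - (2 - 25*(-41) + 21*2) = 2103 - (2 + 1025 + 42) = 2103 - 1*1069 = 2103 - 1069 = 1034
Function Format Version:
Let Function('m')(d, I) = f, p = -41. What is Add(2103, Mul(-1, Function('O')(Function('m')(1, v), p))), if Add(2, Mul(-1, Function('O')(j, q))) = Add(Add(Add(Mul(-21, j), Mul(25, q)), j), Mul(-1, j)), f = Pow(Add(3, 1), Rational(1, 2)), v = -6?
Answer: 1034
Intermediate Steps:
f = 2 (f = Pow(4, Rational(1, 2)) = 2)
Function('m')(d, I) = 2
Function('O')(j, q) = Add(2, Mul(-25, q), Mul(21, j)) (Function('O')(j, q) = Add(2, Mul(-1, Add(Add(Add(Mul(-21, j), Mul(25, q)), j), Mul(-1, j)))) = Add(2, Mul(-1, Add(Add(Mul(-20, j), Mul(25, q)), Mul(-1, j)))) = Add(2, Mul(-1, Add(Mul(-21, j), Mul(25, q)))) = Add(2, Add(Mul(-25, q), Mul(21, j))) = Add(2, Mul(-25, q), Mul(21, j)))
Add(2103, Mul(-1, Function('O')(Function('m')(1, v), p))) = Add(2103, Mul(-1, Add(2, Mul(-25, -41), Mul(21, 2)))) = Add(2103, Mul(-1, Add(2, 1025, 42))) = Add(2103, Mul(-1, 1069)) = Add(2103, -1069) = 1034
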